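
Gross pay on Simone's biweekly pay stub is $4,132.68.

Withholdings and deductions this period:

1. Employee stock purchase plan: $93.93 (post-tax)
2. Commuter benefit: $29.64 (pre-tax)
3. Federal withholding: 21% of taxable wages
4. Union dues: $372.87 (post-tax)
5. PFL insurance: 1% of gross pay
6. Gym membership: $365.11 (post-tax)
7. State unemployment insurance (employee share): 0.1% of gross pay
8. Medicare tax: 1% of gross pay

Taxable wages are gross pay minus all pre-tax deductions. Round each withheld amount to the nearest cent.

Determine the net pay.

$2,322.70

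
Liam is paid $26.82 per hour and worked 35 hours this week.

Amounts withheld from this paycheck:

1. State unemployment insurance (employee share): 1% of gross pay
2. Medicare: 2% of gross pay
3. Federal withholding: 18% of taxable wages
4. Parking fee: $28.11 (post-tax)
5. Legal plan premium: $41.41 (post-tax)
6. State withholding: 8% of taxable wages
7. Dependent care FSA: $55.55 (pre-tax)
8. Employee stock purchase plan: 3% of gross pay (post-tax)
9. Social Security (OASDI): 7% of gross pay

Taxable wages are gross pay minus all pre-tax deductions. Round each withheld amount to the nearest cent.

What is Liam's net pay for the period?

Gross pay: 35 × $26.82 = $938.70
Dependent care FSA: $55.55
Taxable wages = $938.70 − $55.55 = $883.15
Federal withholding: $883.15 × 0.18 = $158.97
State withholding: $883.15 × 0.08 = $70.65
Social Security (OASDI): $938.70 × 0.07 = $65.71
State unemployment insurance (employee share): $938.70 × 0.01 = $9.39
Medicare: $938.70 × 0.02 = $18.77
Parking fee: $28.11
Employee stock purchase plan: $938.70 × 0.03 = $28.16
Legal plan premium: $41.41
Total deductions = $55.55 + $158.97 + $70.65 + $65.71 + $9.39 + $18.77 + $28.11 + $28.16 + $41.41 = $476.72
Net pay = $938.70 − $476.72 = $461.98

$461.98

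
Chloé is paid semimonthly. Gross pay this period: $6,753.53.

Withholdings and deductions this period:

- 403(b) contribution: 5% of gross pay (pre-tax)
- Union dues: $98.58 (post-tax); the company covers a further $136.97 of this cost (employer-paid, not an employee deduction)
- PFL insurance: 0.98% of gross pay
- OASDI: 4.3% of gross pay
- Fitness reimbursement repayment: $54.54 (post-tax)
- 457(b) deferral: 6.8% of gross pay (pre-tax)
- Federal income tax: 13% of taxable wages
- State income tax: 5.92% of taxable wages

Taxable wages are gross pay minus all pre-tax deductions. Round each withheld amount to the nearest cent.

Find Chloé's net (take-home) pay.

403(b) contribution: $6,753.53 × 0.05 = $337.68
457(b) deferral: $6,753.53 × 0.068 = $459.24
Pre-tax total = $337.68 + $459.24 = $796.92
Taxable wages = $6,753.53 − $796.92 = $5,956.61
Federal income tax: $5,956.61 × 0.13 = $774.36
State income tax: $5,956.61 × 0.0592 = $352.63
OASDI: $6,753.53 × 0.043 = $290.40
PFL insurance: $6,753.53 × 0.0098 = $66.18
Fitness reimbursement repayment: $54.54
Union dues: $98.58
(Employer's $136.97 toward union dues is not withheld from the employee.)
Total deductions = $337.68 + $459.24 + $774.36 + $352.63 + $290.40 + $66.18 + $54.54 + $98.58 = $2,433.61
Net pay = $6,753.53 − $2,433.61 = $4,319.92

$4,319.92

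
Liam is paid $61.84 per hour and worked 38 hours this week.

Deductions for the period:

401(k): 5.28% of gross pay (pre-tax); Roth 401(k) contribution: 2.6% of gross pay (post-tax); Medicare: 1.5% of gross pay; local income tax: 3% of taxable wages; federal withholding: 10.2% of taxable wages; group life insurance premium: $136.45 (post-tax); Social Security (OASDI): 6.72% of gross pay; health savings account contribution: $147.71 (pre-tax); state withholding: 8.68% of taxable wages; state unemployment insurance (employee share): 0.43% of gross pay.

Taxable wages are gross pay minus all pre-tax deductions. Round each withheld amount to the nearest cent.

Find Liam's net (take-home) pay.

$1,222.63

Gross pay: 38 × $61.84 = $2,349.92
Health savings account contribution: $147.71
401(k): $2,349.92 × 0.0528 = $124.08
Pre-tax total = $147.71 + $124.08 = $271.79
Taxable wages = $2,349.92 − $271.79 = $2,078.13
Federal withholding: $2,078.13 × 0.102 = $211.97
Local income tax: $2,078.13 × 0.03 = $62.34
State withholding: $2,078.13 × 0.0868 = $180.38
Medicare: $2,349.92 × 0.015 = $35.25
State unemployment insurance (employee share): $2,349.92 × 0.0043 = $10.10
Social Security (OASDI): $2,349.92 × 0.0672 = $157.91
Group life insurance premium: $136.45
Roth 401(k) contribution: $2,349.92 × 0.026 = $61.10
Total deductions = $147.71 + $124.08 + $211.97 + $62.34 + $180.38 + $35.25 + $10.10 + $157.91 + $136.45 + $61.10 = $1,127.29
Net pay = $2,349.92 − $1,127.29 = $1,222.63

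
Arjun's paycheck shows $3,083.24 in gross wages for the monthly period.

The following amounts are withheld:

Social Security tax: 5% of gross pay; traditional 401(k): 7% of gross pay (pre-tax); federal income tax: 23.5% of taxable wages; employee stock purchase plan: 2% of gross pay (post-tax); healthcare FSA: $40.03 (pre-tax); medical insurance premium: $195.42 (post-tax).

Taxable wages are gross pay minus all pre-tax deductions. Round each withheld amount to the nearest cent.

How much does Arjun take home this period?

Healthcare FSA: $40.03
Traditional 401(k): $3,083.24 × 0.07 = $215.83
Pre-tax total = $40.03 + $215.83 = $255.86
Taxable wages = $3,083.24 − $255.86 = $2,827.38
Federal income tax: $2,827.38 × 0.235 = $664.43
Social Security tax: $3,083.24 × 0.05 = $154.16
Medical insurance premium: $195.42
Employee stock purchase plan: $3,083.24 × 0.02 = $61.66
Total deductions = $40.03 + $215.83 + $664.43 + $154.16 + $195.42 + $61.66 = $1,331.53
Net pay = $3,083.24 − $1,331.53 = $1,751.71

$1,751.71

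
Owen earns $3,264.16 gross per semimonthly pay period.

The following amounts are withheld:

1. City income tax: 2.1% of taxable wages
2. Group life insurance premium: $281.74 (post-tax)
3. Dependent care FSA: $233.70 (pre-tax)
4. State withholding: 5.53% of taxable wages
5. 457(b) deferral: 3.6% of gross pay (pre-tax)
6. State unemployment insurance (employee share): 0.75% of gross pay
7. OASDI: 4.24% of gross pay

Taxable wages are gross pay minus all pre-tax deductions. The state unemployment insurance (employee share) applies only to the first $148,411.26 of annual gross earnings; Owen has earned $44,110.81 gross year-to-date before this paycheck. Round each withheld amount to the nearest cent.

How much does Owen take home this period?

$2,246.07

Dependent care FSA: $233.70
457(b) deferral: $3,264.16 × 0.036 = $117.51
Pre-tax total = $233.70 + $117.51 = $351.21
Taxable wages = $3,264.16 − $351.21 = $2,912.95
City income tax: $2,912.95 × 0.021 = $61.17
State withholding: $2,912.95 × 0.0553 = $161.09
State unemployment insurance (employee share): cap not yet reached, full $3,264.16 is subject → $3,264.16 × 0.0075 = $24.48
OASDI: $3,264.16 × 0.0424 = $138.40
Group life insurance premium: $281.74
Total deductions = $233.70 + $117.51 + $61.17 + $161.09 + $24.48 + $138.40 + $281.74 = $1,018.09
Net pay = $3,264.16 − $1,018.09 = $2,246.07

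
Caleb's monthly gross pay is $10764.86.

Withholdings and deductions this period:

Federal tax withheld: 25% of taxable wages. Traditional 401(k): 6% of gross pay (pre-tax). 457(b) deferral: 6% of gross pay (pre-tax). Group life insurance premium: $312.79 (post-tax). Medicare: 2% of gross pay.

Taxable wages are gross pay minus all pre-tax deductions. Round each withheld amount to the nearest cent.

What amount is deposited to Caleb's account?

$6576.72

Traditional 401(k): $10764.86 × 0.06 = $645.89
457(b) deferral: $10764.86 × 0.06 = $645.89
Pre-tax total = $645.89 + $645.89 = $1291.78
Taxable wages = $10764.86 − $1291.78 = $9473.08
Federal tax withheld: $9473.08 × 0.25 = $2368.27
Medicare: $10764.86 × 0.02 = $215.30
Group life insurance premium: $312.79
Total deductions = $645.89 + $645.89 + $2368.27 + $215.30 + $312.79 = $4188.14
Net pay = $10764.86 − $4188.14 = $6576.72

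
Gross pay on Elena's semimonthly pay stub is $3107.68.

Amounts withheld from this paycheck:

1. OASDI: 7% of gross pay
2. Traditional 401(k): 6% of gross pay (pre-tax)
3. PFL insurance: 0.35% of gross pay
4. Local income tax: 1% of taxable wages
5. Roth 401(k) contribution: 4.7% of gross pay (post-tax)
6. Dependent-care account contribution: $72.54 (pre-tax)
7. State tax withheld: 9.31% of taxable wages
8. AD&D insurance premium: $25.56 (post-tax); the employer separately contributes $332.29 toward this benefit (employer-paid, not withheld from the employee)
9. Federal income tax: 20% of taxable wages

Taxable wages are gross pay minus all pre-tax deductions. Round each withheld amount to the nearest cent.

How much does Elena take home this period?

$1585.20

Traditional 401(k): $3107.68 × 0.06 = $186.46
Dependent-care account contribution: $72.54
Pre-tax total = $186.46 + $72.54 = $259.00
Taxable wages = $3107.68 − $259.00 = $2848.68
Federal income tax: $2848.68 × 0.2 = $569.74
Local income tax: $2848.68 × 0.01 = $28.49
State tax withheld: $2848.68 × 0.0931 = $265.21
OASDI: $3107.68 × 0.07 = $217.54
PFL insurance: $3107.68 × 0.0035 = $10.88
AD&D insurance premium: $25.56
Roth 401(k) contribution: $3107.68 × 0.047 = $146.06
(Employer's $332.29 toward AD&D insurance premium is not withheld from the employee.)
Total deductions = $186.46 + $72.54 + $569.74 + $28.49 + $265.21 + $217.54 + $10.88 + $25.56 + $146.06 = $1522.48
Net pay = $3107.68 − $1522.48 = $1585.20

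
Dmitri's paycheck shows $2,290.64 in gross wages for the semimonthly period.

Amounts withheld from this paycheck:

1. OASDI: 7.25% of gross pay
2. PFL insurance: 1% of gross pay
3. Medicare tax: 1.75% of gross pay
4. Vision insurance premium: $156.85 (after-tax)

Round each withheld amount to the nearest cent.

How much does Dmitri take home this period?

PFL insurance: $2,290.64 × 0.01 = $22.91
OASDI: $2,290.64 × 0.0725 = $166.07
Medicare tax: $2,290.64 × 0.0175 = $40.09
Vision insurance premium: $156.85
Total deductions = $22.91 + $166.07 + $40.09 + $156.85 = $385.92
Net pay = $2,290.64 − $385.92 = $1,904.72

$1,904.72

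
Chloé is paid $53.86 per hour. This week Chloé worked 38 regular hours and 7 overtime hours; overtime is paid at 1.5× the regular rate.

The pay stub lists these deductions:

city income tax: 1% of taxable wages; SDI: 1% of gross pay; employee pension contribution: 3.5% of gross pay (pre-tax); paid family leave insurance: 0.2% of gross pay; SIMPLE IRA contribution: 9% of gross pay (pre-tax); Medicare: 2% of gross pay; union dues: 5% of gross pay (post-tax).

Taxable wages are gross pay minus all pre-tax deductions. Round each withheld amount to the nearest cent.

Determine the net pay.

Regular pay: 38 × $53.86 = $2,046.68
Overtime pay: 7 × $53.86 × 1.5 = $565.53
Gross pay = $2,046.68 + $565.53 = $2,612.21
Employee pension contribution: $2,612.21 × 0.035 = $91.43
SIMPLE IRA contribution: $2,612.21 × 0.09 = $235.10
Pre-tax total = $91.43 + $235.10 = $326.53
Taxable wages = $2,612.21 − $326.53 = $2,285.68
City income tax: $2,285.68 × 0.01 = $22.86
Medicare: $2,612.21 × 0.02 = $52.24
SDI: $2,612.21 × 0.01 = $26.12
Paid family leave insurance: $2,612.21 × 0.002 = $5.22
Union dues: $2,612.21 × 0.05 = $130.61
Total deductions = $91.43 + $235.10 + $22.86 + $52.24 + $26.12 + $5.22 + $130.61 = $563.58
Net pay = $2,612.21 − $563.58 = $2,048.63

$2,048.63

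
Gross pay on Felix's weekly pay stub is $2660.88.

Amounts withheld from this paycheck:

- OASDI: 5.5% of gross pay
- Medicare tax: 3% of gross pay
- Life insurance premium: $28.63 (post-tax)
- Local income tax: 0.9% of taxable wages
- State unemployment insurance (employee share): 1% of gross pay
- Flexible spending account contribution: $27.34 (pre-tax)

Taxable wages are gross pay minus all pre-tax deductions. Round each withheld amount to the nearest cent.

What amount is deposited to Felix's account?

$2328.42

Flexible spending account contribution: $27.34
Taxable wages = $2660.88 − $27.34 = $2633.54
Local income tax: $2633.54 × 0.009 = $23.70
Medicare tax: $2660.88 × 0.03 = $79.83
OASDI: $2660.88 × 0.055 = $146.35
State unemployment insurance (employee share): $2660.88 × 0.01 = $26.61
Life insurance premium: $28.63
Total deductions = $27.34 + $23.70 + $79.83 + $146.35 + $26.61 + $28.63 = $332.46
Net pay = $2660.88 − $332.46 = $2328.42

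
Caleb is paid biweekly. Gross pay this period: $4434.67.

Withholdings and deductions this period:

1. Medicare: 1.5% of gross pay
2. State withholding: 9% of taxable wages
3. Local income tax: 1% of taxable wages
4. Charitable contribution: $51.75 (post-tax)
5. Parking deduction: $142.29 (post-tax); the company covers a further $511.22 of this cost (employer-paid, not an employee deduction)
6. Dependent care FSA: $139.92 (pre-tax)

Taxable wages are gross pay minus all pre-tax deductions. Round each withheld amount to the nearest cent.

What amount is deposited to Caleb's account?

$3604.71

Dependent care FSA: $139.92
Taxable wages = $4434.67 − $139.92 = $4294.75
Local income tax: $4294.75 × 0.01 = $42.95
State withholding: $4294.75 × 0.09 = $386.53
Medicare: $4434.67 × 0.015 = $66.52
Parking deduction: $142.29
Charitable contribution: $51.75
(Employer's $511.22 toward parking deduction is not withheld from the employee.)
Total deductions = $139.92 + $42.95 + $386.53 + $66.52 + $142.29 + $51.75 = $829.96
Net pay = $4434.67 − $829.96 = $3604.71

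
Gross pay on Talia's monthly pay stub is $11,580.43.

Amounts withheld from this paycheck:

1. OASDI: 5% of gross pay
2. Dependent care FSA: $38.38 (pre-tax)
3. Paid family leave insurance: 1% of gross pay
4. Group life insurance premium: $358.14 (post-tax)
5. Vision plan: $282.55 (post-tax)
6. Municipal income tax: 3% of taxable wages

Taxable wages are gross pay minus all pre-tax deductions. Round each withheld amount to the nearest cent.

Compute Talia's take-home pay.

$9,860.28

Dependent care FSA: $38.38
Taxable wages = $11,580.43 − $38.38 = $11,542.05
Municipal income tax: $11,542.05 × 0.03 = $346.26
OASDI: $11,580.43 × 0.05 = $579.02
Paid family leave insurance: $11,580.43 × 0.01 = $115.80
Vision plan: $282.55
Group life insurance premium: $358.14
Total deductions = $38.38 + $346.26 + $579.02 + $115.80 + $282.55 + $358.14 = $1,720.15
Net pay = $11,580.43 − $1,720.15 = $9,860.28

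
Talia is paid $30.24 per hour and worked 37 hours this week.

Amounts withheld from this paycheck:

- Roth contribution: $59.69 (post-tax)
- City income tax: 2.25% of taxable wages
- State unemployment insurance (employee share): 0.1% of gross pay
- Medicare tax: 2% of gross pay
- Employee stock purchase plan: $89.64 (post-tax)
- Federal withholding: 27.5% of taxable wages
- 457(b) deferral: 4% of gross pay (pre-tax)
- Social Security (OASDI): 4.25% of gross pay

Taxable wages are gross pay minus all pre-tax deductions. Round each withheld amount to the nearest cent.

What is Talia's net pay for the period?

Gross pay: 37 × $30.24 = $1,118.88
457(b) deferral: $1,118.88 × 0.04 = $44.76
Taxable wages = $1,118.88 − $44.76 = $1,074.12
Federal withholding: $1,074.12 × 0.275 = $295.38
City income tax: $1,074.12 × 0.0225 = $24.17
Medicare tax: $1,118.88 × 0.02 = $22.38
State unemployment insurance (employee share): $1,118.88 × 0.001 = $1.12
Social Security (OASDI): $1,118.88 × 0.0425 = $47.55
Roth contribution: $59.69
Employee stock purchase plan: $89.64
Total deductions = $44.76 + $295.38 + $24.17 + $22.38 + $1.12 + $47.55 + $59.69 + $89.64 = $584.69
Net pay = $1,118.88 − $584.69 = $534.19

$534.19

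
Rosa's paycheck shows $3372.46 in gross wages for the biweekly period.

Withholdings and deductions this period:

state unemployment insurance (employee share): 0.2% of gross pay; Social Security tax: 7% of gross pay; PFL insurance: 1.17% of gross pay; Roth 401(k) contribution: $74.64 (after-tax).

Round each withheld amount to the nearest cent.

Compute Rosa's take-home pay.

$3015.55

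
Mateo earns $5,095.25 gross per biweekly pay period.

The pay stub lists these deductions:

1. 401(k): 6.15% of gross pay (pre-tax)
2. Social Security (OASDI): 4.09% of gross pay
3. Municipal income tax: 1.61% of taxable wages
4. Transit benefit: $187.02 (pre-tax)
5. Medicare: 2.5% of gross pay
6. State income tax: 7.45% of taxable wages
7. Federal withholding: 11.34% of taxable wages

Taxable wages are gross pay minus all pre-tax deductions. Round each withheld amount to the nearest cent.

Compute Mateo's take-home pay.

$3,321.73

Transit benefit: $187.02
401(k): $5,095.25 × 0.0615 = $313.36
Pre-tax total = $187.02 + $313.36 = $500.38
Taxable wages = $5,095.25 − $500.38 = $4,594.87
Municipal income tax: $4,594.87 × 0.0161 = $73.98
State income tax: $4,594.87 × 0.0745 = $342.32
Federal withholding: $4,594.87 × 0.1134 = $521.06
Medicare: $5,095.25 × 0.025 = $127.38
Social Security (OASDI): $5,095.25 × 0.0409 = $208.40
Total deductions = $187.02 + $313.36 + $73.98 + $342.32 + $521.06 + $127.38 + $208.40 = $1,773.52
Net pay = $5,095.25 − $1,773.52 = $3,321.73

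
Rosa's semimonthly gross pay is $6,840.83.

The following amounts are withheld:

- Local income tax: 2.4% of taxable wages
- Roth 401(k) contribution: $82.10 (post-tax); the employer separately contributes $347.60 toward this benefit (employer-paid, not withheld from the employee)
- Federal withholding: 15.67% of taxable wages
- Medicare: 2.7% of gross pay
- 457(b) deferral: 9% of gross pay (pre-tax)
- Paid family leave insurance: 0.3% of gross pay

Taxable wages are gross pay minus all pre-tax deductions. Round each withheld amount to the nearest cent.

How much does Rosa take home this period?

$4,812.96

457(b) deferral: $6,840.83 × 0.09 = $615.67
Taxable wages = $6,840.83 − $615.67 = $6,225.16
Local income tax: $6,225.16 × 0.024 = $149.40
Federal withholding: $6,225.16 × 0.1567 = $975.48
Paid family leave insurance: $6,840.83 × 0.003 = $20.52
Medicare: $6,840.83 × 0.027 = $184.70
Roth 401(k) contribution: $82.10
(Employer's $347.60 toward Roth 401(k) contribution is not withheld from the employee.)
Total deductions = $615.67 + $149.40 + $975.48 + $20.52 + $184.70 + $82.10 = $2,027.87
Net pay = $6,840.83 − $2,027.87 = $4,812.96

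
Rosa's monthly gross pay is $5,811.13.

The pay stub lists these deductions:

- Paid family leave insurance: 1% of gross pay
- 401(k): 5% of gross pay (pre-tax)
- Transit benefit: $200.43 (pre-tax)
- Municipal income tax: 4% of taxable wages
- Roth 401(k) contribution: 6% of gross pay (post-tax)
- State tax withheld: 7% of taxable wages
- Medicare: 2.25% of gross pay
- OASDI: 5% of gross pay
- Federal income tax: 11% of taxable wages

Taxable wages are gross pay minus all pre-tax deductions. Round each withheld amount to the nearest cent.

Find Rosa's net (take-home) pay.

Transit benefit: $200.43
401(k): $5,811.13 × 0.05 = $290.56
Pre-tax total = $200.43 + $290.56 = $490.99
Taxable wages = $5,811.13 − $490.99 = $5,320.14
State tax withheld: $5,320.14 × 0.07 = $372.41
Municipal income tax: $5,320.14 × 0.04 = $212.81
Federal income tax: $5,320.14 × 0.11 = $585.22
OASDI: $5,811.13 × 0.05 = $290.56
Medicare: $5,811.13 × 0.0225 = $130.75
Paid family leave insurance: $5,811.13 × 0.01 = $58.11
Roth 401(k) contribution: $5,811.13 × 0.06 = $348.67
Total deductions = $200.43 + $290.56 + $372.41 + $212.81 + $585.22 + $290.56 + $130.75 + $58.11 + $348.67 = $2,489.52
Net pay = $5,811.13 − $2,489.52 = $3,321.61

$3,321.61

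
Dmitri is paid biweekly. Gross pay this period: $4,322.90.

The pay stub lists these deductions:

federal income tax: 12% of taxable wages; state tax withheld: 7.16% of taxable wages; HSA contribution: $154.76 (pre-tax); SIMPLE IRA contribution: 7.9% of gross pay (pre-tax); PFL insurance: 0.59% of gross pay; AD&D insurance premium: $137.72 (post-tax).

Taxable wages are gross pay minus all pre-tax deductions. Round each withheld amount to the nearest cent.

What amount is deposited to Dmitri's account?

SIMPLE IRA contribution: $4,322.90 × 0.079 = $341.51
HSA contribution: $154.76
Pre-tax total = $341.51 + $154.76 = $496.27
Taxable wages = $4,322.90 − $496.27 = $3,826.63
Federal income tax: $3,826.63 × 0.12 = $459.20
State tax withheld: $3,826.63 × 0.0716 = $273.99
PFL insurance: $4,322.90 × 0.0059 = $25.51
AD&D insurance premium: $137.72
Total deductions = $341.51 + $154.76 + $459.20 + $273.99 + $25.51 + $137.72 = $1,392.69
Net pay = $4,322.90 − $1,392.69 = $2,930.21

$2,930.21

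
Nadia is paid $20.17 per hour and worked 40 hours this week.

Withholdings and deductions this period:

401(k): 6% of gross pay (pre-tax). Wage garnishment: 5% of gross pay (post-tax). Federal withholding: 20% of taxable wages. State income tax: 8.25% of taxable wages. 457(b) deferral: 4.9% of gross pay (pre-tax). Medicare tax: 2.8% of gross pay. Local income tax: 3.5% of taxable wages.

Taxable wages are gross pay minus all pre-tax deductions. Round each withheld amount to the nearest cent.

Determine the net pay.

Gross pay: 40 × $20.17 = $806.80
401(k): $806.80 × 0.06 = $48.41
457(b) deferral: $806.80 × 0.049 = $39.53
Pre-tax total = $48.41 + $39.53 = $87.94
Taxable wages = $806.80 − $87.94 = $718.86
Federal withholding: $718.86 × 0.2 = $143.77
State income tax: $718.86 × 0.0825 = $59.31
Local income tax: $718.86 × 0.035 = $25.16
Medicare tax: $806.80 × 0.028 = $22.59
Wage garnishment: $806.80 × 0.05 = $40.34
Total deductions = $48.41 + $39.53 + $143.77 + $59.31 + $25.16 + $22.59 + $40.34 = $379.11
Net pay = $806.80 − $379.11 = $427.69

$427.69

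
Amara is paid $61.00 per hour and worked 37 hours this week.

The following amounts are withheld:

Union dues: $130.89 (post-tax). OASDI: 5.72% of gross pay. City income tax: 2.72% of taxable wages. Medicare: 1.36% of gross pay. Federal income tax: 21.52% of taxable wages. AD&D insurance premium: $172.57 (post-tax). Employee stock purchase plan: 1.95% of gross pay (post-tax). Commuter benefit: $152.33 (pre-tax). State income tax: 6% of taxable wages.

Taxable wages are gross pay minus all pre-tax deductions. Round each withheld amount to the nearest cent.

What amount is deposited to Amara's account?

Gross pay: 37 × $61.00 = $2,257.00
Commuter benefit: $152.33
Taxable wages = $2,257.00 − $152.33 = $2,104.67
City income tax: $2,104.67 × 0.0272 = $57.25
State income tax: $2,104.67 × 0.06 = $126.28
Federal income tax: $2,104.67 × 0.2152 = $452.92
OASDI: $2,257.00 × 0.0572 = $129.10
Medicare: $2,257.00 × 0.0136 = $30.70
Employee stock purchase plan: $2,257.00 × 0.0195 = $44.01
Union dues: $130.89
AD&D insurance premium: $172.57
Total deductions = $152.33 + $57.25 + $126.28 + $452.92 + $129.10 + $30.70 + $44.01 + $130.89 + $172.57 = $1,296.05
Net pay = $2,257.00 − $1,296.05 = $960.95

$960.95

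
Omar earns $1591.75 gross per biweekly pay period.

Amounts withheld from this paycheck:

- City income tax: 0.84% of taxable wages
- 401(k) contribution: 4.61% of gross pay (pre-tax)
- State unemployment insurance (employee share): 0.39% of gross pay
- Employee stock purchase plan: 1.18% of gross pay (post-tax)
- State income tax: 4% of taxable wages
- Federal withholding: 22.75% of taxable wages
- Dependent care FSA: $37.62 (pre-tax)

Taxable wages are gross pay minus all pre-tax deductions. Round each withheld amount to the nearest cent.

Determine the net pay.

$1047.22

Dependent care FSA: $37.62
401(k) contribution: $1591.75 × 0.0461 = $73.38
Pre-tax total = $37.62 + $73.38 = $111.00
Taxable wages = $1591.75 − $111.00 = $1480.75
City income tax: $1480.75 × 0.0084 = $12.44
State income tax: $1480.75 × 0.04 = $59.23
Federal withholding: $1480.75 × 0.2275 = $336.87
State unemployment insurance (employee share): $1591.75 × 0.0039 = $6.21
Employee stock purchase plan: $1591.75 × 0.0118 = $18.78
Total deductions = $37.62 + $73.38 + $12.44 + $59.23 + $336.87 + $6.21 + $18.78 = $544.53
Net pay = $1591.75 − $544.53 = $1047.22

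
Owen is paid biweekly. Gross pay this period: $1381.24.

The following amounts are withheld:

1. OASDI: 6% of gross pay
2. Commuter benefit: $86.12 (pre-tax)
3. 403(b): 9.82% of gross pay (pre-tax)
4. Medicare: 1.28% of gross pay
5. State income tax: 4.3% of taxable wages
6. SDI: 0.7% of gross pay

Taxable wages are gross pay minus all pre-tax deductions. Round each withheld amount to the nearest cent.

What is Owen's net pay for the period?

$999.40

Commuter benefit: $86.12
403(b): $1381.24 × 0.0982 = $135.64
Pre-tax total = $86.12 + $135.64 = $221.76
Taxable wages = $1381.24 − $221.76 = $1159.48
State income tax: $1159.48 × 0.043 = $49.86
SDI: $1381.24 × 0.007 = $9.67
OASDI: $1381.24 × 0.06 = $82.87
Medicare: $1381.24 × 0.0128 = $17.68
Total deductions = $86.12 + $135.64 + $49.86 + $9.67 + $82.87 + $17.68 = $381.84
Net pay = $1381.24 − $381.84 = $999.40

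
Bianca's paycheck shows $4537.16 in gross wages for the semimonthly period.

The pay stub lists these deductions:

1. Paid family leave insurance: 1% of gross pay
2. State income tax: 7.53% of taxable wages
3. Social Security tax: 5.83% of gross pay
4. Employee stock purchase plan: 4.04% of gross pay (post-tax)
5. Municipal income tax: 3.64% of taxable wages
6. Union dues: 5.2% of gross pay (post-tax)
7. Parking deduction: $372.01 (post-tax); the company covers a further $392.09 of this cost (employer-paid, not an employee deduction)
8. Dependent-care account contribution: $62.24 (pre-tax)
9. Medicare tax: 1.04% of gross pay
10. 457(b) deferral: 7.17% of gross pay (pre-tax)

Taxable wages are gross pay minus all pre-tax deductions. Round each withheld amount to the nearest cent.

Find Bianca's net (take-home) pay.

$2537.77

Dependent-care account contribution: $62.24
457(b) deferral: $4537.16 × 0.0717 = $325.31
Pre-tax total = $62.24 + $325.31 = $387.55
Taxable wages = $4537.16 − $387.55 = $4149.61
Municipal income tax: $4149.61 × 0.0364 = $151.05
State income tax: $4149.61 × 0.0753 = $312.47
Paid family leave insurance: $4537.16 × 0.01 = $45.37
Medicare tax: $4537.16 × 0.0104 = $47.19
Social Security tax: $4537.16 × 0.0583 = $264.52
Employee stock purchase plan: $4537.16 × 0.0404 = $183.30
Union dues: $4537.16 × 0.052 = $235.93
Parking deduction: $372.01
(Employer's $392.09 toward parking deduction is not withheld from the employee.)
Total deductions = $62.24 + $325.31 + $151.05 + $312.47 + $45.37 + $47.19 + $264.52 + $183.30 + $235.93 + $372.01 = $1999.39
Net pay = $4537.16 − $1999.39 = $2537.77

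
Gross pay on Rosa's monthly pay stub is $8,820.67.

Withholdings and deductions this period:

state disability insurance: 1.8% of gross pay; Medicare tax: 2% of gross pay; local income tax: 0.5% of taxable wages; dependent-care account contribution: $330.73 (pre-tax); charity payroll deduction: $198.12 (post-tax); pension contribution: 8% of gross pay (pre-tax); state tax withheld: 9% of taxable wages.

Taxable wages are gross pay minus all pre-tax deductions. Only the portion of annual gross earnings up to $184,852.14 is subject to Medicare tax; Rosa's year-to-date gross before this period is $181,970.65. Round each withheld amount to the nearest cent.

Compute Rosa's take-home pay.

$6,630.26

Dependent-care account contribution: $330.73
Pension contribution: $8,820.67 × 0.08 = $705.65
Pre-tax total = $330.73 + $705.65 = $1,036.38
Taxable wages = $8,820.67 − $1,036.38 = $7,784.29
Local income tax: $7,784.29 × 0.005 = $38.92
State tax withheld: $7,784.29 × 0.09 = $700.59
Medicare tax: only $184,852.14 − $181,970.65 = $2,881.49 of this check is subject → $2,881.49 × 0.02 = $57.63
State disability insurance: $8,820.67 × 0.018 = $158.77
Charity payroll deduction: $198.12
Total deductions = $330.73 + $705.65 + $38.92 + $700.59 + $57.63 + $158.77 + $198.12 = $2,190.41
Net pay = $8,820.67 − $2,190.41 = $6,630.26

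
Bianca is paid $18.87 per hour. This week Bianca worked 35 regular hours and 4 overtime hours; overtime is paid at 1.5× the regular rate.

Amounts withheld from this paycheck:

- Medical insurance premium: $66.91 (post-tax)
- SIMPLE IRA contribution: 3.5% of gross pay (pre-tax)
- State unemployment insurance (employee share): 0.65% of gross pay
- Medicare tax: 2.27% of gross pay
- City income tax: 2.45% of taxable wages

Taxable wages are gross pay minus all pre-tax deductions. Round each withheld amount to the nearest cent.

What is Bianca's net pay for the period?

Regular pay: 35 × $18.87 = $660.45
Overtime pay: 4 × $18.87 × 1.5 = $113.22
Gross pay = $660.45 + $113.22 = $773.67
SIMPLE IRA contribution: $773.67 × 0.035 = $27.08
Taxable wages = $773.67 − $27.08 = $746.59
City income tax: $746.59 × 0.0245 = $18.29
Medicare tax: $773.67 × 0.0227 = $17.56
State unemployment insurance (employee share): $773.67 × 0.0065 = $5.03
Medical insurance premium: $66.91
Total deductions = $27.08 + $18.29 + $17.56 + $5.03 + $66.91 = $134.87
Net pay = $773.67 − $134.87 = $638.80

$638.80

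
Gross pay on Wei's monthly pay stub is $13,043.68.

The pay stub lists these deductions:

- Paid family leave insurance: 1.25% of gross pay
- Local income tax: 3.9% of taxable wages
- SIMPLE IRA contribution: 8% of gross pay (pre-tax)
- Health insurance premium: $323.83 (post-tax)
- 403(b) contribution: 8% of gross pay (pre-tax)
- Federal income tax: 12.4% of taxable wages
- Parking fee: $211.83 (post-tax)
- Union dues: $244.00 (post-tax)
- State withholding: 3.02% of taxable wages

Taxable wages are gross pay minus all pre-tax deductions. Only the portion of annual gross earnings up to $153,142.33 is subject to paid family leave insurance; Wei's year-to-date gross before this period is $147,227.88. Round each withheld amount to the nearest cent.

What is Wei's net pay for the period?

$7,986.28

403(b) contribution: $13,043.68 × 0.08 = $1,043.49
SIMPLE IRA contribution: $13,043.68 × 0.08 = $1,043.49
Pre-tax total = $1,043.49 + $1,043.49 = $2,086.98
Taxable wages = $13,043.68 − $2,086.98 = $10,956.70
Federal income tax: $10,956.70 × 0.124 = $1,358.63
State withholding: $10,956.70 × 0.0302 = $330.89
Local income tax: $10,956.70 × 0.039 = $427.31
Paid family leave insurance: only $153,142.33 − $147,227.88 = $5,914.45 of this check is subject → $5,914.45 × 0.0125 = $73.93
Health insurance premium: $323.83
Parking fee: $211.83
Union dues: $244.00
Total deductions = $1,043.49 + $1,043.49 + $1,358.63 + $330.89 + $427.31 + $73.93 + $323.83 + $211.83 + $244.00 = $5,057.40
Net pay = $13,043.68 − $5,057.40 = $7,986.28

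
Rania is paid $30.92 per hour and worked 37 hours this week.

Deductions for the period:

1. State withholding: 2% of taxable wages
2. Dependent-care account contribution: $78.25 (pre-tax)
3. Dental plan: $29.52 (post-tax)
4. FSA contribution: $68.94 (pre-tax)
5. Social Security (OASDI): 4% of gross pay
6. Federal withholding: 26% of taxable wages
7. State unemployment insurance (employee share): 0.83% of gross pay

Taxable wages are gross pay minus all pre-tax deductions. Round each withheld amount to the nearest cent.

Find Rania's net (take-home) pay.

Gross pay: 37 × $30.92 = $1144.04
FSA contribution: $68.94
Dependent-care account contribution: $78.25
Pre-tax total = $68.94 + $78.25 = $147.19
Taxable wages = $1144.04 − $147.19 = $996.85
State withholding: $996.85 × 0.02 = $19.94
Federal withholding: $996.85 × 0.26 = $259.18
Social Security (OASDI): $1144.04 × 0.04 = $45.76
State unemployment insurance (employee share): $1144.04 × 0.0083 = $9.50
Dental plan: $29.52
Total deductions = $68.94 + $78.25 + $19.94 + $259.18 + $45.76 + $9.50 + $29.52 = $511.09
Net pay = $1144.04 − $511.09 = $632.95

$632.95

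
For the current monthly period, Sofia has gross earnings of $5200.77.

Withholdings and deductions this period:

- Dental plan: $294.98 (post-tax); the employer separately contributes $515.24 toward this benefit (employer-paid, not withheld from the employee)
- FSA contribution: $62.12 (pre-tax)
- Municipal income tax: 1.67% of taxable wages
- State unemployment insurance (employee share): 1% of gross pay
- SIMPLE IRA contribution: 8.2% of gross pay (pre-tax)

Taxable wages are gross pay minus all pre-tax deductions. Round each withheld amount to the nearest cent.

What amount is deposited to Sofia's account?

SIMPLE IRA contribution: $5200.77 × 0.082 = $426.46
FSA contribution: $62.12
Pre-tax total = $426.46 + $62.12 = $488.58
Taxable wages = $5200.77 − $488.58 = $4712.19
Municipal income tax: $4712.19 × 0.0167 = $78.69
State unemployment insurance (employee share): $5200.77 × 0.01 = $52.01
Dental plan: $294.98
(Employer's $515.24 toward dental plan is not withheld from the employee.)
Total deductions = $426.46 + $62.12 + $78.69 + $52.01 + $294.98 = $914.26
Net pay = $5200.77 − $914.26 = $4286.51

$4286.51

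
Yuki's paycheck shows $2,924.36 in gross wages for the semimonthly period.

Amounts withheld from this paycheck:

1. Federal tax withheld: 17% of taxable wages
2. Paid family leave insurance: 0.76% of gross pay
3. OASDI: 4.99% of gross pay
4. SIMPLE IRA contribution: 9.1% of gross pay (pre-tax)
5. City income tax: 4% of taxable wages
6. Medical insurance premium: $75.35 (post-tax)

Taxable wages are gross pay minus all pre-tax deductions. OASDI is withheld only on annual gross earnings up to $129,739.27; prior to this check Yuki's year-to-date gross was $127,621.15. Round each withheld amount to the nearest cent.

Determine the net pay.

$1,896.74

SIMPLE IRA contribution: $2,924.36 × 0.091 = $266.12
Taxable wages = $2,924.36 − $266.12 = $2,658.24
City income tax: $2,658.24 × 0.04 = $106.33
Federal tax withheld: $2,658.24 × 0.17 = $451.90
OASDI: only $129,739.27 − $127,621.15 = $2,118.12 of this check is subject → $2,118.12 × 0.0499 = $105.69
Paid family leave insurance: $2,924.36 × 0.0076 = $22.23
Medical insurance premium: $75.35
Total deductions = $266.12 + $106.33 + $451.90 + $105.69 + $22.23 + $75.35 = $1,027.62
Net pay = $2,924.36 − $1,027.62 = $1,896.74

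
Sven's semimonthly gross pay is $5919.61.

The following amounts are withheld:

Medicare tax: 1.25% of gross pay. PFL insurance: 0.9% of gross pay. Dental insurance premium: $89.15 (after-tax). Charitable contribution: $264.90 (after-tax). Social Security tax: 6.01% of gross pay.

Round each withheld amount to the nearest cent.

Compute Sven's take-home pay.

Social Security tax: $5919.61 × 0.0601 = $355.77
Medicare tax: $5919.61 × 0.0125 = $74.00
PFL insurance: $5919.61 × 0.009 = $53.28
Charitable contribution: $264.90
Dental insurance premium: $89.15
Total deductions = $355.77 + $74.00 + $53.28 + $264.90 + $89.15 = $837.10
Net pay = $5919.61 − $837.10 = $5082.51

$5082.51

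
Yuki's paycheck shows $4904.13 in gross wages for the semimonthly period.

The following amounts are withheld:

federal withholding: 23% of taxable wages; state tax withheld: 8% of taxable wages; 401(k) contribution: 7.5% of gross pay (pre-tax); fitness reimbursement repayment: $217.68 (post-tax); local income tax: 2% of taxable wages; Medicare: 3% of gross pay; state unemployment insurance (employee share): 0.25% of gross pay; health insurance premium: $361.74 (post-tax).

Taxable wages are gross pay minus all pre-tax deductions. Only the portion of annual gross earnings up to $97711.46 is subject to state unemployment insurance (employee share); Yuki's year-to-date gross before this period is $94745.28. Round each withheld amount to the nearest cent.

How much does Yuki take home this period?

$2305.37

401(k) contribution: $4904.13 × 0.075 = $367.81
Taxable wages = $4904.13 − $367.81 = $4536.32
State tax withheld: $4536.32 × 0.08 = $362.91
Federal withholding: $4536.32 × 0.23 = $1043.35
Local income tax: $4536.32 × 0.02 = $90.73
State unemployment insurance (employee share): only $97711.46 − $94745.28 = $2966.18 of this check is subject → $2966.18 × 0.0025 = $7.42
Medicare: $4904.13 × 0.03 = $147.12
Health insurance premium: $361.74
Fitness reimbursement repayment: $217.68
Total deductions = $367.81 + $362.91 + $1043.35 + $90.73 + $7.42 + $147.12 + $361.74 + $217.68 = $2598.76
Net pay = $4904.13 − $2598.76 = $2305.37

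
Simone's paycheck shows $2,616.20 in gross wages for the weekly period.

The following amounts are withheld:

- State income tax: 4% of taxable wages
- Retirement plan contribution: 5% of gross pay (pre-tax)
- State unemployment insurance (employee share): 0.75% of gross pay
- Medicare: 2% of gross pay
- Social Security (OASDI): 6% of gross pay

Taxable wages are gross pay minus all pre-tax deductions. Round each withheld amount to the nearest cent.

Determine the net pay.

$2,157.06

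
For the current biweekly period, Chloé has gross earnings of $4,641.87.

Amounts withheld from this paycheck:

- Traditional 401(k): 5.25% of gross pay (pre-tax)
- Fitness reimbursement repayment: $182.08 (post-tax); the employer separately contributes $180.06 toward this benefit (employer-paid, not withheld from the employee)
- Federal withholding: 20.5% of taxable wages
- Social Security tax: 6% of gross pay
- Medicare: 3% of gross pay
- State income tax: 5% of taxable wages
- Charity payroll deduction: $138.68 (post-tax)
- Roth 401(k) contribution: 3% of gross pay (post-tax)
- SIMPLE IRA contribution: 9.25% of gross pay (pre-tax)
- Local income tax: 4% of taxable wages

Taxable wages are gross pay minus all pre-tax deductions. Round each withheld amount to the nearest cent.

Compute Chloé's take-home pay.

SIMPLE IRA contribution: $4,641.87 × 0.0925 = $429.37
Traditional 401(k): $4,641.87 × 0.0525 = $243.70
Pre-tax total = $429.37 + $243.70 = $673.07
Taxable wages = $4,641.87 − $673.07 = $3,968.80
State income tax: $3,968.80 × 0.05 = $198.44
Federal withholding: $3,968.80 × 0.205 = $813.60
Local income tax: $3,968.80 × 0.04 = $158.75
Social Security tax: $4,641.87 × 0.06 = $278.51
Medicare: $4,641.87 × 0.03 = $139.26
Fitness reimbursement repayment: $182.08
Roth 401(k) contribution: $4,641.87 × 0.03 = $139.26
Charity payroll deduction: $138.68
(Employer's $180.06 toward fitness reimbursement repayment is not withheld from the employee.)
Total deductions = $429.37 + $243.70 + $198.44 + $813.60 + $158.75 + $278.51 + $139.26 + $182.08 + $139.26 + $138.68 = $2,721.65
Net pay = $4,641.87 − $2,721.65 = $1,920.22

$1,920.22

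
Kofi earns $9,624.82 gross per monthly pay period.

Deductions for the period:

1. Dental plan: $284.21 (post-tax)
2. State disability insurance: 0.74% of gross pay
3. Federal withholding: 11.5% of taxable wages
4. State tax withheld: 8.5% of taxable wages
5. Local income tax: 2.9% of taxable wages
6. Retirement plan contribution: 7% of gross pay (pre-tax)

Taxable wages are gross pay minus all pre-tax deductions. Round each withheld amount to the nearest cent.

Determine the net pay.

Retirement plan contribution: $9,624.82 × 0.07 = $673.74
Taxable wages = $9,624.82 − $673.74 = $8,951.08
Federal withholding: $8,951.08 × 0.115 = $1,029.37
State tax withheld: $8,951.08 × 0.085 = $760.84
Local income tax: $8,951.08 × 0.029 = $259.58
State disability insurance: $9,624.82 × 0.0074 = $71.22
Dental plan: $284.21
Total deductions = $673.74 + $1,029.37 + $760.84 + $259.58 + $71.22 + $284.21 = $3,078.96
Net pay = $9,624.82 − $3,078.96 = $6,545.86

$6,545.86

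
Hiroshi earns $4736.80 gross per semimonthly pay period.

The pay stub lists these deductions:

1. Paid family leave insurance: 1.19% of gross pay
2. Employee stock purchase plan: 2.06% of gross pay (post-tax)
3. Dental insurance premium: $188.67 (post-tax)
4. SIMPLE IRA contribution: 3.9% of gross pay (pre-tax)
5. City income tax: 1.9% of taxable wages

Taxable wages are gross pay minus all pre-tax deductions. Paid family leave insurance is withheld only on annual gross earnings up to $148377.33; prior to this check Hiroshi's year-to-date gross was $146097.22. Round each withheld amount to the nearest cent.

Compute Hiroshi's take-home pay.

SIMPLE IRA contribution: $4736.80 × 0.039 = $184.74
Taxable wages = $4736.80 − $184.74 = $4552.06
City income tax: $4552.06 × 0.019 = $86.49
Paid family leave insurance: only $148377.33 − $146097.22 = $2280.11 of this check is subject → $2280.11 × 0.0119 = $27.13
Dental insurance premium: $188.67
Employee stock purchase plan: $4736.80 × 0.0206 = $97.58
Total deductions = $184.74 + $86.49 + $27.13 + $188.67 + $97.58 = $584.61
Net pay = $4736.80 − $584.61 = $4152.19

$4152.19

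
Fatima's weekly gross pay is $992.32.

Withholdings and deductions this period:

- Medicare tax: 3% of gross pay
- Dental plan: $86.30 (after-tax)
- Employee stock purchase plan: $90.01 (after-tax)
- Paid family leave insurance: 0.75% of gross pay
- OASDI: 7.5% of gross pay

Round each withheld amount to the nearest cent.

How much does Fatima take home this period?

$704.38

Paid family leave insurance: $992.32 × 0.0075 = $7.44
OASDI: $992.32 × 0.075 = $74.42
Medicare tax: $992.32 × 0.03 = $29.77
Employee stock purchase plan: $90.01
Dental plan: $86.30
Total deductions = $7.44 + $74.42 + $29.77 + $90.01 + $86.30 = $287.94
Net pay = $992.32 − $287.94 = $704.38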